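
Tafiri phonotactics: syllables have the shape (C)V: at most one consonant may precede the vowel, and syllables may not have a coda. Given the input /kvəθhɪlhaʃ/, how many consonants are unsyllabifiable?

4

Syllabifying with onset maximization leaves /k/, /θ/, /l/, /ʃ/ stranded (no codas are permitted; onsets are limited to one consonant).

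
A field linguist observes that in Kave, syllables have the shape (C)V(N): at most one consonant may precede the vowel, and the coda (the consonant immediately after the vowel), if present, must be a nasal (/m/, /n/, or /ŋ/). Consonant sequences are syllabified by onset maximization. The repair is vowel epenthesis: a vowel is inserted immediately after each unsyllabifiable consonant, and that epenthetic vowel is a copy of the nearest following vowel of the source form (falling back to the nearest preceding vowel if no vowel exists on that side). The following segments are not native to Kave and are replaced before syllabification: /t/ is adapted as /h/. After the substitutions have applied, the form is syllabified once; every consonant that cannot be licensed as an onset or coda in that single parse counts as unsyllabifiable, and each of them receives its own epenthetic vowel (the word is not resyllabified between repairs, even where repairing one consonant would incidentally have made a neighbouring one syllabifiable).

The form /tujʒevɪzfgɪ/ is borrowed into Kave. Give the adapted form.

hujeʒevɪzɪfɪgɪ

Substitution: /t/ → /h/, giving /hujʒevɪzfgɪ/.
Under (C)V(N), the unsyllabifiable consonants are /j/, /z/, /f/ (only a nasal (/m/, /n/, or /ŋ/) is licensed in coda position; onsets are limited to one consonant).
Inserting the epenthetic vowel yields /j/ → /je/, /z/ → /zɪ/, /f/ → /fɪ/.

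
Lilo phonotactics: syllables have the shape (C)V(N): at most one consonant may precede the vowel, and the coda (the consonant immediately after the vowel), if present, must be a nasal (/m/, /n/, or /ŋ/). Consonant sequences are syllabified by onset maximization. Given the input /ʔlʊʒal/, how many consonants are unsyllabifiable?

The consonants /ʔ/, /l/ cannot be parsed into a legal (C)V(N) syllable (only a nasal (/m/, /n/, or /ŋ/) is licensed in coda position; onsets are limited to one consonant).

2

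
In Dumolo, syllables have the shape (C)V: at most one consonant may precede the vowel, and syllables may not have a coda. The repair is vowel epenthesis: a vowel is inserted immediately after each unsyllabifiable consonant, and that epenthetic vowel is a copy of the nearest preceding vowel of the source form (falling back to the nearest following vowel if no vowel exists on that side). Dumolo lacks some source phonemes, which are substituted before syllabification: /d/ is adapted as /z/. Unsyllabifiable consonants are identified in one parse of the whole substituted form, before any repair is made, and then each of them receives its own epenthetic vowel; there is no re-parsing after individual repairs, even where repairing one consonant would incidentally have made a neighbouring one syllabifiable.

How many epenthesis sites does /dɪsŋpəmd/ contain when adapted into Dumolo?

4

After substitution the input is /zɪsŋpəmz/.
The unsyllabifiable consonants are /s/, /ŋ/, /m/, /z/; each receives one epenthetic vowel.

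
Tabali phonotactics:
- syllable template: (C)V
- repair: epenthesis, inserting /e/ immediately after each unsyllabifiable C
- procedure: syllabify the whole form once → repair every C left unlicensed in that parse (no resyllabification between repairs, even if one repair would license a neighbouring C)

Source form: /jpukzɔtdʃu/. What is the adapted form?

jepukezɔtedeʃu

Under (C)V, the unsyllabifiable consonants are /j/, /k/, /t/, /d/ (no codas are permitted; onsets are limited to one consonant).
Each unlicensed consonant becomes the onset of a new syllable: /j/ → /je/, /k/ → /ke/, /t/ → /te/, /d/ → /de/.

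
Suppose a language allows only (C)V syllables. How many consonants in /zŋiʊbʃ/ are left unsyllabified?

3

Under (C)V, the unsyllabifiable consonants are /z/, /b/, /ʃ/ (no codas are permitted; onsets are limited to one consonant).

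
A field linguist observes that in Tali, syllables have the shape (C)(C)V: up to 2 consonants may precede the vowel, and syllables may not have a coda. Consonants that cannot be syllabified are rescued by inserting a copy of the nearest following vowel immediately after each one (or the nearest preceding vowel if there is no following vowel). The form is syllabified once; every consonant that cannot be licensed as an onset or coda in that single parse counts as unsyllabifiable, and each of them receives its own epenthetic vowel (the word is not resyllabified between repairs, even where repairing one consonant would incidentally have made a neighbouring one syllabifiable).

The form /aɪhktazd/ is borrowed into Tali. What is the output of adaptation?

Syllabifying with onset maximization leaves /h/, /z/, /d/ stranded (no codas are permitted; onsets may contain at most 2 consonants).
Each unlicensed consonant becomes the onset of a new syllable: /h/ → /ha/, /z/ → /za/, /d/ → /da/.

aɪhaktazada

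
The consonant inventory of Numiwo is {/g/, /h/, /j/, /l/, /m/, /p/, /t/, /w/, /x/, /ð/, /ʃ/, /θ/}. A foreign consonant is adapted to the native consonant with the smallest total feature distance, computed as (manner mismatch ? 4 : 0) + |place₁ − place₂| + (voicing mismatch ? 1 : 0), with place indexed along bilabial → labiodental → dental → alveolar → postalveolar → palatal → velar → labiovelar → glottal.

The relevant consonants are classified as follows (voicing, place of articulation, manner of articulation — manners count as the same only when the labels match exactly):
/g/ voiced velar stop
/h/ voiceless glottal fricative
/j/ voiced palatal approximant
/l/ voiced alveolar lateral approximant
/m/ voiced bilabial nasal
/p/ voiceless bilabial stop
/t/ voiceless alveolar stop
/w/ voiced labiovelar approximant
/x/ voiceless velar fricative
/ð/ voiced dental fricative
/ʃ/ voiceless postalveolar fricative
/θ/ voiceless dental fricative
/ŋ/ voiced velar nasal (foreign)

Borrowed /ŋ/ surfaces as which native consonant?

/g/ is closest: manner differs (nasal→stop, +4), place distance 0 (velar→velar), same voicing; total 4. Next closest is /j/ at distance 5.

g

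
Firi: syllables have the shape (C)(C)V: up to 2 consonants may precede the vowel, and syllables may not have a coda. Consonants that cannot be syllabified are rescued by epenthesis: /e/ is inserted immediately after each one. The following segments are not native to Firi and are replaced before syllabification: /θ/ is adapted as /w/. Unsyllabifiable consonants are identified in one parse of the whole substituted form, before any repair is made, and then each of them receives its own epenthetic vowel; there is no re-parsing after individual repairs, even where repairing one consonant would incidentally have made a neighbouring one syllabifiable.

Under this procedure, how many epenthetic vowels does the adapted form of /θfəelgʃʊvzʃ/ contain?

After substitution the input is /wfəelgʃʊvzʃ/.
The unsyllabifiable consonants are /l/, /v/, /z/, /ʃ/; each receives one epenthetic vowel.

4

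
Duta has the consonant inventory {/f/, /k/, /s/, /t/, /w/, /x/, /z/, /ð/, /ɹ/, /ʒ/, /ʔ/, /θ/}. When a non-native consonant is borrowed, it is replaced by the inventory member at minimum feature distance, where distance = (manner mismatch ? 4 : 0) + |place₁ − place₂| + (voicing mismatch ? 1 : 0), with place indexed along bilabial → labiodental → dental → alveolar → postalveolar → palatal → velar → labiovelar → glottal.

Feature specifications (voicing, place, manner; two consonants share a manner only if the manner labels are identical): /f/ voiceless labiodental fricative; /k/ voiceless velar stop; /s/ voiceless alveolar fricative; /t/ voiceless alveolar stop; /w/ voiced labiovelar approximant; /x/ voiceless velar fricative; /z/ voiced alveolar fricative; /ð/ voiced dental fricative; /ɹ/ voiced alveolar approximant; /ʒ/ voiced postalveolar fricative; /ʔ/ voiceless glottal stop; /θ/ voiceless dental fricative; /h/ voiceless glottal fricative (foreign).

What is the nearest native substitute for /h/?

/x/ is closest: same manner (fricative), place distance 2 (glottal→velar), same voicing; total 2. Next closest is /ʔ/ at distance 4.

x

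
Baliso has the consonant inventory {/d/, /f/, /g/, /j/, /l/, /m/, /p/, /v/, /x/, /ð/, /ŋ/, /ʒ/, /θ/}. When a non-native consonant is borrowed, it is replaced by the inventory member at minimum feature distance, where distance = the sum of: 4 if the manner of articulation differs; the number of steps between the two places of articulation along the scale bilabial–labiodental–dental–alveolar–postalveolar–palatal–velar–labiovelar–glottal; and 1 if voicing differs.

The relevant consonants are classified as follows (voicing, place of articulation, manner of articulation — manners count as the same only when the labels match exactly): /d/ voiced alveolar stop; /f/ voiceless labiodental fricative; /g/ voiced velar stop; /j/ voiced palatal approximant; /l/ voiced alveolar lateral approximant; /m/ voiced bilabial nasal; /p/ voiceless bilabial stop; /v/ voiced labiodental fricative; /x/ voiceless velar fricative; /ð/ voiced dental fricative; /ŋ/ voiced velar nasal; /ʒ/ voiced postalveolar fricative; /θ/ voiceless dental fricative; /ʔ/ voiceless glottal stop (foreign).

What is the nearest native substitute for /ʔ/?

/g/ is closest: same manner (stop), place distance 2 (glottal→velar), voicing differs (+1); total 3. Next closest is /d/ at distance 6.

g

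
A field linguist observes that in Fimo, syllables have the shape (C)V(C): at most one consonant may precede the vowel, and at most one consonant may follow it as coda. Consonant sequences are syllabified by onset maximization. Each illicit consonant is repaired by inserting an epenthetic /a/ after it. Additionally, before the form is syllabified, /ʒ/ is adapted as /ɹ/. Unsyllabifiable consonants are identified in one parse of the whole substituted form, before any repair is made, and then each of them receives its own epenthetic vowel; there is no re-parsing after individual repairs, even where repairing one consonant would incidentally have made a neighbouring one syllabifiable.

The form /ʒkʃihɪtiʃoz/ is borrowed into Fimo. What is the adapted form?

ɹakaʃihɪtiʃoz

Substitution: /ʒ/ → /ɹ/, giving /ɹkʃihɪtiʃoz/.
Under (C)V(C), the unsyllabifiable consonants are /ɹ/, /k/ (at most one coda consonant is licensed; onsets are limited to one consonant).
Epenthesis after each stranded consonant: /ɹ/ → /ɹa/, /k/ → /ka/.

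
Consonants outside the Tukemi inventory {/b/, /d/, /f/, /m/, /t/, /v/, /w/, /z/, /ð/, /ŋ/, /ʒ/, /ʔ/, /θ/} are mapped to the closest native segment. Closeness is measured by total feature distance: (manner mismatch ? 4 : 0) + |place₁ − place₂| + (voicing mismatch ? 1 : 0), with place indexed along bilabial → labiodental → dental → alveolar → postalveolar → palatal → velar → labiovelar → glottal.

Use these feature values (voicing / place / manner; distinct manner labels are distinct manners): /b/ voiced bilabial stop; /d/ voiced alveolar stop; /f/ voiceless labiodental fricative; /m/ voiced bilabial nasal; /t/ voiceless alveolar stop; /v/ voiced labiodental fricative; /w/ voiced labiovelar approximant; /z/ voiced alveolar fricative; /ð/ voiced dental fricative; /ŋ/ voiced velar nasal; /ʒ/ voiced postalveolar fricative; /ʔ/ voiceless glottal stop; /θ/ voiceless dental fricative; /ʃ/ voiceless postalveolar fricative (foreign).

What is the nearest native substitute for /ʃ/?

ʒ

/ʒ/ is closest: same manner (fricative), place distance 0 (postalveolar→postalveolar), voicing differs (+1); total 1. Next closest is /z/ at distance 2.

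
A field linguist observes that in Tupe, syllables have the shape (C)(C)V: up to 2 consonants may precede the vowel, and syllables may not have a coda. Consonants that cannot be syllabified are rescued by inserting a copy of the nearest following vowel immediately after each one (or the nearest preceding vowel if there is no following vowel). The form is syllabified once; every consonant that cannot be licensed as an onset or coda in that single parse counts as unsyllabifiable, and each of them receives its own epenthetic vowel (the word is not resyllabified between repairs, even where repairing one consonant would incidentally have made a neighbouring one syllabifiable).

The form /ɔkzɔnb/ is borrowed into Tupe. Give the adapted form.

ɔkzɔnɔbɔ

Syllabifying with onset maximization leaves /n/, /b/ stranded (no codas are permitted; onsets may contain at most 2 consonants).
Epenthesis after each stranded consonant: /n/ → /nɔ/, /b/ → /bɔ/.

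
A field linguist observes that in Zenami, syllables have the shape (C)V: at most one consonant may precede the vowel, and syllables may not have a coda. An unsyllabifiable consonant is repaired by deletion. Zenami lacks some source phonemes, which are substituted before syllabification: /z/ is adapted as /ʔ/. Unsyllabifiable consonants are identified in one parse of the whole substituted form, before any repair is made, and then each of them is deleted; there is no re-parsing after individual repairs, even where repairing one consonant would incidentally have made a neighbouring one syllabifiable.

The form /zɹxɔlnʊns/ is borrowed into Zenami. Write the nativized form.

Substitution: /z/ → /ʔ/, giving /ʔɹxɔlnʊns/.
Syllabifying with onset maximization leaves /ʔ/, /ɹ/, /l/, /n/, /s/ stranded (no codas are permitted; onsets are limited to one consonant).
Deleting the stranded consonants removes /ʔ/, /ɹ/, /l/, /n/, /s/.

xɔnʊ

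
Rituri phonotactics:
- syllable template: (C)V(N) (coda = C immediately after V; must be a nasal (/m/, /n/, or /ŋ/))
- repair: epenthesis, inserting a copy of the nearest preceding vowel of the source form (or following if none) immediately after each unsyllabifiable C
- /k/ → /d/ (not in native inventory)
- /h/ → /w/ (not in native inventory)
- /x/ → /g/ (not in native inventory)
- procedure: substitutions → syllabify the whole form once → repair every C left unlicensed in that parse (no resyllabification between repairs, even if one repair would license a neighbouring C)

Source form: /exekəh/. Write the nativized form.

egedəwə

Substitution: /x/ → /g/, /k/ → /d/, /h/ → /w/, giving /egedəw/.
Under (C)V(N), the unsyllabifiable consonants are /w/ (only a nasal (/m/, /n/, or /ŋ/) is licensed in coda position; onsets are limited to one consonant).
Inserting the epenthetic vowel yields /w/ → /wə/.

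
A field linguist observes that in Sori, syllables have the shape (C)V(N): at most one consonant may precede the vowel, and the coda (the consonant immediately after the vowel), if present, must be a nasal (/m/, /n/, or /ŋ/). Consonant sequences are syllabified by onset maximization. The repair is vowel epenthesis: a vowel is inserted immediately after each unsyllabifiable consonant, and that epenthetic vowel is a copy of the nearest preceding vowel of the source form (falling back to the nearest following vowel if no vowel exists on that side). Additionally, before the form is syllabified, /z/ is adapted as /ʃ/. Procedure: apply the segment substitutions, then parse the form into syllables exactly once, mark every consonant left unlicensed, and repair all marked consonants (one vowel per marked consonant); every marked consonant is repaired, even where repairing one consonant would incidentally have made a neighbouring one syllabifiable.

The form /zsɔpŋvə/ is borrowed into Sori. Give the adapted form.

Substitution: /z/ → /ʃ/, giving /ʃsɔpŋvə/.
The consonants /ʃ/, /p/, /ŋ/ cannot be parsed into a legal (C)V(N) syllable (only a nasal (/m/, /n/, or /ŋ/) is licensed in coda position; onsets are limited to one consonant).
Inserting the epenthetic vowel yields /ʃ/ → /ʃɔ/, /p/ → /pɔ/, /ŋ/ → /ŋɔ/.

ʃɔsɔpɔŋɔvə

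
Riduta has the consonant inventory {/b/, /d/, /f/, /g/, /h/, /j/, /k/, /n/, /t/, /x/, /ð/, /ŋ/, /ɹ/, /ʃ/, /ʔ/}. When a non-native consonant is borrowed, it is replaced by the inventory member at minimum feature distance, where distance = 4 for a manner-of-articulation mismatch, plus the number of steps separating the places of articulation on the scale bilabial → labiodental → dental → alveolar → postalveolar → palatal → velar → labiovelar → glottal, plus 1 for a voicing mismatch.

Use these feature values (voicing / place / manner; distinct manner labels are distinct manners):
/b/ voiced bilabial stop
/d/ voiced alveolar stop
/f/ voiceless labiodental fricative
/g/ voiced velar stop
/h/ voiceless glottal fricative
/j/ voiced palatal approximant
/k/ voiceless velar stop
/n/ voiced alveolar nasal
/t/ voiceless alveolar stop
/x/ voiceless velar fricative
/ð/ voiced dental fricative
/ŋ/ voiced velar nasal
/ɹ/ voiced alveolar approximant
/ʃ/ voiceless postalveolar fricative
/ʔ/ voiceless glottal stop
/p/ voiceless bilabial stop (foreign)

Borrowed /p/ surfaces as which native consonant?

b

/b/ is closest: same manner (stop), place distance 0 (bilabial→bilabial), voicing differs (+1); total 1. Next closest is /t/ at distance 3.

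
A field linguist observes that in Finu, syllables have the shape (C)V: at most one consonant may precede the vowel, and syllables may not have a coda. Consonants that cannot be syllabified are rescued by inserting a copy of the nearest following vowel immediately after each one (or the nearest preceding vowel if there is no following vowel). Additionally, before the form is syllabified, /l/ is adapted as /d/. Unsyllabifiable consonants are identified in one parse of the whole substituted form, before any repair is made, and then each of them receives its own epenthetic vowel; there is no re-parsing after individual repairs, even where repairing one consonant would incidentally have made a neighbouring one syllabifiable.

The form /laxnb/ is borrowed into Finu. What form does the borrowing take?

daxanaba

Substitution: /l/ → /d/, giving /daxnb/.
Syllabifying with onset maximization leaves /x/, /n/, /b/ stranded (no codas are permitted; onsets are limited to one consonant).
Inserting the epenthetic vowel yields /x/ → /xa/, /n/ → /na/, /b/ → /ba/.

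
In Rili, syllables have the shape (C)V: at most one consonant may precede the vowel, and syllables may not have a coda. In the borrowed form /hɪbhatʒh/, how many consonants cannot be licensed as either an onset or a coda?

4

The consonants /b/, /t/, /ʒ/, /h/ cannot be parsed into a legal (C)V syllable (no codas are permitted; onsets are limited to one consonant).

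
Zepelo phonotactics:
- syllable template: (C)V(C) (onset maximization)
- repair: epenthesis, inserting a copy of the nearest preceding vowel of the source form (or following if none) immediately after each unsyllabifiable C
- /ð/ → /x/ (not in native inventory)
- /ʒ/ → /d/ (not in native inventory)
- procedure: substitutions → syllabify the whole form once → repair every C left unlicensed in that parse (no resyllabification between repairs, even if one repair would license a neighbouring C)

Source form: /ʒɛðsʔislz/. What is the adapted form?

Substitution: /ʒ/ → /d/, /ð/ → /x/, giving /dɛxsʔislz/.
The consonants /s/, /l/, /z/ cannot be parsed into a legal (C)V(C) syllable (at most one coda consonant is licensed; onsets are limited to one consonant).
Epenthesis after each stranded consonant: /s/ → /sɛ/, /l/ → /li/, /z/ → /zi/.

dɛxsɛʔislizi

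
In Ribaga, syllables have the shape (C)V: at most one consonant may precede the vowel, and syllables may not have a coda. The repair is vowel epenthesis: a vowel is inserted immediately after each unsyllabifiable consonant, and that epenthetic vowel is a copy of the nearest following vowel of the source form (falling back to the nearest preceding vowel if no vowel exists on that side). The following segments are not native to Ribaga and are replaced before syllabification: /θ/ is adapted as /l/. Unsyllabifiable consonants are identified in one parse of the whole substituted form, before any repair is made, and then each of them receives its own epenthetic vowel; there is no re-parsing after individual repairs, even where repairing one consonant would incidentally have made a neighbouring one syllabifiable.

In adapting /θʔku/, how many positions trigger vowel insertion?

After substitution the input is /lʔku/.
The unsyllabifiable consonants are /l/, /ʔ/; each receives one epenthetic vowel.

2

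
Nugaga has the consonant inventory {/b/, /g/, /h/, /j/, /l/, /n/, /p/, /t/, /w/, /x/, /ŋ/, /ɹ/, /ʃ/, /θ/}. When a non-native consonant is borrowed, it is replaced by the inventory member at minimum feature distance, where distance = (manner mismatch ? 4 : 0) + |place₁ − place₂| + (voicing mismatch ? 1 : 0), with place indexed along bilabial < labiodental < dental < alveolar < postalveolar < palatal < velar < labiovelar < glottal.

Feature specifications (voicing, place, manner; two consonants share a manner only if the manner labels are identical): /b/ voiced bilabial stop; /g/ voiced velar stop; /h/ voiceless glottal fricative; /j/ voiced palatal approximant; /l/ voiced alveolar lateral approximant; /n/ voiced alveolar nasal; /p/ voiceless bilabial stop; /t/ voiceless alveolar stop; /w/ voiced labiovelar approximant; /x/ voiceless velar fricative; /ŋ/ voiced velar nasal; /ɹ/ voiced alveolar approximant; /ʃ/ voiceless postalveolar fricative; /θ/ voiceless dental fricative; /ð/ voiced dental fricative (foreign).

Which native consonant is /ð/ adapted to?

/θ/ is closest: same manner (fricative), place distance 0 (dental→dental), voicing differs (+1); total 1. Next closest is /ʃ/ at distance 3.

θ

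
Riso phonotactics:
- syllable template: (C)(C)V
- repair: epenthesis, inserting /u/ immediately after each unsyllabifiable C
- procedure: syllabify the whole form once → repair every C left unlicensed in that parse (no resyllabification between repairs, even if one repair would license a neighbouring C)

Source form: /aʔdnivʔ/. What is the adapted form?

Syllabifying with onset maximization leaves /ʔ/, /v/, /ʔ/ stranded (no codas are permitted; onsets may contain at most 2 consonants).
Inserting the epenthetic vowel yields /ʔ/ → /ʔu/, /v/ → /vu/, /ʔ/ → /ʔu/.

aʔudnivuʔu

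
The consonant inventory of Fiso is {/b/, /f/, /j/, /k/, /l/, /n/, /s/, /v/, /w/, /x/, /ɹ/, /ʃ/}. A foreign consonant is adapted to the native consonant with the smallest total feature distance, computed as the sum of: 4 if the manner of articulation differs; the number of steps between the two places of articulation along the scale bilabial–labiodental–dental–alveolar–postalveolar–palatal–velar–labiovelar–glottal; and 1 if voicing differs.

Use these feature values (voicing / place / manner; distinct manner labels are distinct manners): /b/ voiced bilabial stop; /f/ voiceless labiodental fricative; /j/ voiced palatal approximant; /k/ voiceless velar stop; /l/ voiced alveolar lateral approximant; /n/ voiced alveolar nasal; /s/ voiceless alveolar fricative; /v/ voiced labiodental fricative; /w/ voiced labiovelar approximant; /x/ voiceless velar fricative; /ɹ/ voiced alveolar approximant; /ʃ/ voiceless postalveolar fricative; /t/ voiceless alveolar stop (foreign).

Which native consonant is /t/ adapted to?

/k/ is closest: same manner (stop), place distance 3 (alveolar→velar), same voicing; total 3. Next closest is /b/ at distance 4.

k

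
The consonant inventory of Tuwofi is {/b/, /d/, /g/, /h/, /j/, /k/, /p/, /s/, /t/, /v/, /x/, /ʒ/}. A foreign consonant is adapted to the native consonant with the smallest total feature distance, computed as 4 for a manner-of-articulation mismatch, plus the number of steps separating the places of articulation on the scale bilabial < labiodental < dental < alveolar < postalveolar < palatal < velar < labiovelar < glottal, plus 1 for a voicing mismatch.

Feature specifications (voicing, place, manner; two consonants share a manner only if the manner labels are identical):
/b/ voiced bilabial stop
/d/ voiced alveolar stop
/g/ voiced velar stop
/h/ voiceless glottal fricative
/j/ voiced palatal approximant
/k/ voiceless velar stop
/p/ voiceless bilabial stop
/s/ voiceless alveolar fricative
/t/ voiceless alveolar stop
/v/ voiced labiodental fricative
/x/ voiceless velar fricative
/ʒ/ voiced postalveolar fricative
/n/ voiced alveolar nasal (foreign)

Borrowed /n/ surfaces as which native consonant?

d

/d/ is closest: manner differs (nasal→stop, +4), place distance 0 (alveolar→alveolar), same voicing; total 4. Next closest is /s/ at distance 5.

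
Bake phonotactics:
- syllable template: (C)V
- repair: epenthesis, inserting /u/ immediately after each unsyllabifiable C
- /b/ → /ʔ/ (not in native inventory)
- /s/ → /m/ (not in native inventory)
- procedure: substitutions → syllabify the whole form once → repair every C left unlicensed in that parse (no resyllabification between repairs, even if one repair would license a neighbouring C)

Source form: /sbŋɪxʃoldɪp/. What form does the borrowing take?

muʔuŋɪxuʃoludɪpu

Substitution: /s/ → /m/, /b/ → /ʔ/, giving /mʔŋɪxʃoldɪp/.
Syllabifying with onset maximization leaves /m/, /ʔ/, /x/, /l/, /p/ stranded (no codas are permitted; onsets are limited to one consonant).
Epenthesis after each stranded consonant: /m/ → /mu/, /ʔ/ → /ʔu/, /x/ → /xu/, /l/ → /lu/, /p/ → /pu/.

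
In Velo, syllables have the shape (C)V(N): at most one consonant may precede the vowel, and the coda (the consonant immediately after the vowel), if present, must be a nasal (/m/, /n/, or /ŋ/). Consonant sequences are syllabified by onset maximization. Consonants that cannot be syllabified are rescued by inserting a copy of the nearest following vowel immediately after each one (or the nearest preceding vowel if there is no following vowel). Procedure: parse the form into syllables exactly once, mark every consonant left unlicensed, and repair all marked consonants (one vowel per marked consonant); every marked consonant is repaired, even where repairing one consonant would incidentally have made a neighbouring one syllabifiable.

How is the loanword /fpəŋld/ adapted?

Syllabifying with onset maximization leaves /f/, /l/, /d/ stranded (only a nasal (/m/, /n/, or /ŋ/) is licensed in coda position; onsets are limited to one consonant).
Each unlicensed consonant becomes the onset of a new syllable: /f/ → /fə/, /l/ → /lə/, /d/ → /də/.

fəpəŋlədə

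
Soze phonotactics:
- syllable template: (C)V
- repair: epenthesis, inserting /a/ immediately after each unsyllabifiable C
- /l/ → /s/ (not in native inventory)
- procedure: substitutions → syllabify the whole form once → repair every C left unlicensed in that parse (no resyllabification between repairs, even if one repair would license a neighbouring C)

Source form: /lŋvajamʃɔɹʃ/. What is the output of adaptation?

saŋavajamaʃɔɹaʃa

Substitution: /l/ → /s/, giving /sŋvajamʃɔɹʃ/.
Under (C)V, the unsyllabifiable consonants are /s/, /ŋ/, /m/, /ɹ/, /ʃ/ (no codas are permitted; onsets are limited to one consonant).
Each unlicensed consonant becomes the onset of a new syllable: /s/ → /sa/, /ŋ/ → /ŋa/, /m/ → /ma/, /ɹ/ → /ɹa/, /ʃ/ → /ʃa/.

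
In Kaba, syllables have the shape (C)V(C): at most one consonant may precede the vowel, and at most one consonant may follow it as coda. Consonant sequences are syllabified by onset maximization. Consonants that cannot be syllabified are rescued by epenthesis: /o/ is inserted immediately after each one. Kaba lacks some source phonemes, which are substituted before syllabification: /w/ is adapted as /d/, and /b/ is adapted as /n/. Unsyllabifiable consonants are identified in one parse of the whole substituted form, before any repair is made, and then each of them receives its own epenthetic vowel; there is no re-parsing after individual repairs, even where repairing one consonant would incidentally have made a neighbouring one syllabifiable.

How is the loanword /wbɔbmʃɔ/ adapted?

donɔnmoʃɔ

Substitution: /w/ → /d/, /b/ → /n/, giving /dnɔnmʃɔ/.
Under (C)V(C), the unsyllabifiable consonants are /d/, /m/ (at most one coda consonant is licensed; onsets are limited to one consonant).
Each unlicensed consonant becomes the onset of a new syllable: /d/ → /do/, /m/ → /mo/.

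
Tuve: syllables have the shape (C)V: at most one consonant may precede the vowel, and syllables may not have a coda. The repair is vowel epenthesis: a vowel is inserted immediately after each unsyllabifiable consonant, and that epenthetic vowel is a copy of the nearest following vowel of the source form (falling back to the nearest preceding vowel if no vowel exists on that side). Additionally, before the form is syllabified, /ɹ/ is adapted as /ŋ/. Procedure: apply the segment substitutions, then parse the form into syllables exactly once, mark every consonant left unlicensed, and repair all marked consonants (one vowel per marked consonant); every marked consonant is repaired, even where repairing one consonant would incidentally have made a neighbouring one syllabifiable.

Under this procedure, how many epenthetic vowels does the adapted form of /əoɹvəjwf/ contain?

4

After substitution the input is /əoŋvəjwf/.
The unsyllabifiable consonants are /ŋ/, /j/, /w/, /f/; each receives one epenthetic vowel.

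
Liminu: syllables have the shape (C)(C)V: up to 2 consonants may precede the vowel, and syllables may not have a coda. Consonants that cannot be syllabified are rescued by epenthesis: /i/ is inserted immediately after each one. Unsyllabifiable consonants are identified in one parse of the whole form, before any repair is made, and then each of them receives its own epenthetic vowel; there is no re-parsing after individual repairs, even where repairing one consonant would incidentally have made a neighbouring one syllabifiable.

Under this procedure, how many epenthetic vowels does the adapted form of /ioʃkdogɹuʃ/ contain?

The unsyllabifiable consonants are /ʃ/, /ʃ/; each receives one epenthetic vowel.

2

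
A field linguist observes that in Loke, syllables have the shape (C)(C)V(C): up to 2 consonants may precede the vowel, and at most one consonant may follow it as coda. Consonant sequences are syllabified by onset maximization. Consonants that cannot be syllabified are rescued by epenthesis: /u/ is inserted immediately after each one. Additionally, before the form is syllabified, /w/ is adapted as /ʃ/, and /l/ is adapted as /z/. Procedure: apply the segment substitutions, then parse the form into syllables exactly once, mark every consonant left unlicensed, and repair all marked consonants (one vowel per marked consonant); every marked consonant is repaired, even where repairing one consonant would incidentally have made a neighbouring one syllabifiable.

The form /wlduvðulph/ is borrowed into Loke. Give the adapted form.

ʃuzduvðuzpuhu

Substitution: /w/ → /ʃ/, /l/ → /z/, giving /ʃzduvðuzph/.
Syllabifying with onset maximization leaves /ʃ/, /p/, /h/ stranded (at most one coda consonant is licensed; onsets may contain at most 2 consonants).
Each unlicensed consonant becomes the onset of a new syllable: /ʃ/ → /ʃu/, /p/ → /pu/, /h/ → /hu/.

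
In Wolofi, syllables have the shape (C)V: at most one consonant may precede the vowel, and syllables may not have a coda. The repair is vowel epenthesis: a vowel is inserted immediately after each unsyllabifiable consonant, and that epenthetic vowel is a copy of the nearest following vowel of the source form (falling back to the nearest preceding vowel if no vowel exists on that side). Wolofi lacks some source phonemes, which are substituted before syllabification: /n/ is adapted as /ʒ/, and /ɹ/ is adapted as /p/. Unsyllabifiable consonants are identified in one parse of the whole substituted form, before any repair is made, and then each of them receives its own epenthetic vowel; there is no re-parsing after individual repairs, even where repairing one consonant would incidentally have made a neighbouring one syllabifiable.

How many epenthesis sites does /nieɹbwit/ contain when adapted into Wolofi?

3

After substitution the input is /ʒiepbwit/.
The unsyllabifiable consonants are /p/, /b/, /t/; each receives one epenthetic vowel.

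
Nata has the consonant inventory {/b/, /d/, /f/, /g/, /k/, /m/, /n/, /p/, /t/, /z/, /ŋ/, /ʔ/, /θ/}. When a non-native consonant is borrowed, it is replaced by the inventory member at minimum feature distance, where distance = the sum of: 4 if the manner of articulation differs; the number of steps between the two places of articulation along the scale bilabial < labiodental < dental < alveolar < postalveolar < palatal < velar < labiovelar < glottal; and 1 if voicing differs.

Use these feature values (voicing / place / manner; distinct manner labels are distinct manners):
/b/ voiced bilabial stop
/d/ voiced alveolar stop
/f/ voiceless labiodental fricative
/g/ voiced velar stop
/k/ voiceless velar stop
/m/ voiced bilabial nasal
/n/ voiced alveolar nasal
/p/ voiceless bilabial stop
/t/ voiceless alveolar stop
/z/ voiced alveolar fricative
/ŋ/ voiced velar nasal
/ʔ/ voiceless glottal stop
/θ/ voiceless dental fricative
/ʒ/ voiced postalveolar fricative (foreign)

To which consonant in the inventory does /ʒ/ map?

/z/ is closest: same manner (fricative), place distance 1 (postalveolar→alveolar), same voicing; total 1. Next closest is /θ/ at distance 3.

z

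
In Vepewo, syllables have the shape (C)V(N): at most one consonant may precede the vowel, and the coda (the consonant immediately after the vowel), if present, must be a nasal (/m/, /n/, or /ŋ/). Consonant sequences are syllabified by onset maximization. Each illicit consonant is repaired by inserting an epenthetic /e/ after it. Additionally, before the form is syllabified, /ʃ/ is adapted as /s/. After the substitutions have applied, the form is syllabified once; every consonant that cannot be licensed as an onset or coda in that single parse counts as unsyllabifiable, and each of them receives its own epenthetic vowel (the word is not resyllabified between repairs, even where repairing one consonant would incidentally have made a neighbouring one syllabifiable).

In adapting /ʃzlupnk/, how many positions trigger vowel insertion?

5

After substitution the input is /szlupnk/.
The unsyllabifiable consonants are /s/, /z/, /p/, /n/, /k/; each receives one epenthetic vowel.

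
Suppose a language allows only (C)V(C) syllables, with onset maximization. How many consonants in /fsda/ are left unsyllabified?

2

Under (C)V(C), the unsyllabifiable consonants are /f/, /s/ (at most one coda consonant is licensed; onsets are limited to one consonant).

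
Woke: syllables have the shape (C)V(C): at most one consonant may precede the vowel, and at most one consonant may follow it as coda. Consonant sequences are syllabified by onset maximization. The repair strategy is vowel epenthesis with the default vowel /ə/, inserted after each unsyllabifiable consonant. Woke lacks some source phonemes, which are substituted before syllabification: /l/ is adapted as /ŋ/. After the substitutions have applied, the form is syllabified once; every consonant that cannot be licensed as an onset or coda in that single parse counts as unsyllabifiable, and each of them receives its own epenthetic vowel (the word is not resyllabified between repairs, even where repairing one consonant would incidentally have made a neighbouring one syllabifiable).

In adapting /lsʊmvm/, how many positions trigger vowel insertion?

3

After substitution the input is /ŋsʊmvm/.
The unsyllabifiable consonants are /ŋ/, /v/, /m/; each receives one epenthetic vowel.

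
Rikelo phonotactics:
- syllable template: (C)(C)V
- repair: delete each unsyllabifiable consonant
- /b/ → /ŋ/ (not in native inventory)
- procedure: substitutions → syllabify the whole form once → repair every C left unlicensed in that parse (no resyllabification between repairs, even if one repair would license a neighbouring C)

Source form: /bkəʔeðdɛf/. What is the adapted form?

ŋkəʔeðdɛ

Substitution: /b/ → /ŋ/, giving /ŋkəʔeðdɛf/.
The consonants /f/ cannot be parsed into a legal (C)(C)V syllable (no codas are permitted; onsets may contain at most 2 consonants).
Deleting the stranded consonants removes /f/.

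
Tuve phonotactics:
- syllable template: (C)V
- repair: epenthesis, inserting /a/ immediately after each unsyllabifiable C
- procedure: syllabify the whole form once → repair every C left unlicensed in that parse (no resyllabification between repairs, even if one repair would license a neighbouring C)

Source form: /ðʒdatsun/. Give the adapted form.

The consonants /ð/, /ʒ/, /t/, /n/ cannot be parsed into a legal (C)V syllable (no codas are permitted; onsets are limited to one consonant).
Each unlicensed consonant becomes the onset of a new syllable: /ð/ → /ða/, /ʒ/ → /ʒa/, /t/ → /ta/, /n/ → /na/.

ðaʒadatasuna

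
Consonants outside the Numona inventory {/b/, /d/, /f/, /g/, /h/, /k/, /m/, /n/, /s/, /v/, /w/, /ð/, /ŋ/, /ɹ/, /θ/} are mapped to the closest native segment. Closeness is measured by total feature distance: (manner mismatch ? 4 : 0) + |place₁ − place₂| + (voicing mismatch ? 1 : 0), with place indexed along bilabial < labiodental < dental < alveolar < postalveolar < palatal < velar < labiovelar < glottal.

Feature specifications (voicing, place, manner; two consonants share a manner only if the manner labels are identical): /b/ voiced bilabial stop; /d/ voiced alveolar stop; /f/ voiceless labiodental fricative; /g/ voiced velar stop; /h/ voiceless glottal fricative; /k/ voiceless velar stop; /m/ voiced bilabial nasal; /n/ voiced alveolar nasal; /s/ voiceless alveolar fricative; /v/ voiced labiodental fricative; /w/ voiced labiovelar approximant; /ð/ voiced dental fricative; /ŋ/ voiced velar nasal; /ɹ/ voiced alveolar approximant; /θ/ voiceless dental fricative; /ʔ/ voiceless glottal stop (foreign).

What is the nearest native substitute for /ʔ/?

k

/k/ is closest: same manner (stop), place distance 2 (glottal→velar), same voicing; total 2. Next closest is /g/ at distance 3.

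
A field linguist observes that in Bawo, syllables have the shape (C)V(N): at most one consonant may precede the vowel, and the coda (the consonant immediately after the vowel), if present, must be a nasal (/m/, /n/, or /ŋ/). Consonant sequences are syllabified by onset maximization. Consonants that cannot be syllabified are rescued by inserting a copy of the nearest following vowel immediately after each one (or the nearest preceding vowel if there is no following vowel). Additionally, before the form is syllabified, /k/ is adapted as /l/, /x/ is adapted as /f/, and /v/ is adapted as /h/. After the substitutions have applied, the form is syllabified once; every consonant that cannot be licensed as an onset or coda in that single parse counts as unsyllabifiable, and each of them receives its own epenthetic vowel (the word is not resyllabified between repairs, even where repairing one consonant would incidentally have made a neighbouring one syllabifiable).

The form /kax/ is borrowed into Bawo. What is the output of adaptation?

Substitution: /k/ → /l/, /x/ → /f/, giving /laf/.
The consonants /f/ cannot be parsed into a legal (C)V(N) syllable (only a nasal (/m/, /n/, or /ŋ/) is licensed in coda position; onsets are limited to one consonant).
Inserting the epenthetic vowel yields /f/ → /fa/.

lafa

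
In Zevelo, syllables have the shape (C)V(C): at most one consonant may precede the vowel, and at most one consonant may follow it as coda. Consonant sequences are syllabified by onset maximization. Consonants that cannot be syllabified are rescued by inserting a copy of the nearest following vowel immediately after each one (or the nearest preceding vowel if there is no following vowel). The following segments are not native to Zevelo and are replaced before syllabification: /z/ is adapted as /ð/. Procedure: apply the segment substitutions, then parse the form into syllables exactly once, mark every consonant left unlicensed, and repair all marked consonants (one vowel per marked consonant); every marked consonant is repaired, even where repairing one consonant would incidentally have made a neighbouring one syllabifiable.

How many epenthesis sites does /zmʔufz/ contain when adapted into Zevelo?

After substitution the input is /ðmʔufð/.
The unsyllabifiable consonants are /ð/, /m/, /ð/; each receives one epenthetic vowel.

3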